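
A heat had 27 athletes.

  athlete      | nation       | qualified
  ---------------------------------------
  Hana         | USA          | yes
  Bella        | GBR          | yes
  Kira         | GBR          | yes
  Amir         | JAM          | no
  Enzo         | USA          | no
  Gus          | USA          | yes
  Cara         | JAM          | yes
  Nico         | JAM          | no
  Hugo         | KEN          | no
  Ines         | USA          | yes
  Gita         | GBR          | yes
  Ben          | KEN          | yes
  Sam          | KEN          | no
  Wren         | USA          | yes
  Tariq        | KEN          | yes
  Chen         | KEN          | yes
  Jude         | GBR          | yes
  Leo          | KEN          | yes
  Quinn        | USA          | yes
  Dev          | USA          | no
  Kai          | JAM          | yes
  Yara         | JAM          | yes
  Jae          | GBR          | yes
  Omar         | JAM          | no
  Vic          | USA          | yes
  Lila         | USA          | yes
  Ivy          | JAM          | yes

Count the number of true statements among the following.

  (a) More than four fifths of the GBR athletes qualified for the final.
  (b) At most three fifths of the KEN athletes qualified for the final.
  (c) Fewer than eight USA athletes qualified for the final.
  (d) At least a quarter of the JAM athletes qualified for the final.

3

(a) GBR: |A| = 5, |A ∩ B| = 5; needs |A ∩ B| / |A| > 4/5 — true.
(b) KEN: |A| = 6, |A ∩ B| = 4; needs |A ∩ B| / |A| ≤ 3/5 — false.
(c) USA: |A| = 9, |A ∩ B| = 7; needs |A ∩ B| < 8 — true.
(d) JAM: |A| = 7, |A ∩ B| = 4; needs |A ∩ B| / |A| ≥ 1/4 — true.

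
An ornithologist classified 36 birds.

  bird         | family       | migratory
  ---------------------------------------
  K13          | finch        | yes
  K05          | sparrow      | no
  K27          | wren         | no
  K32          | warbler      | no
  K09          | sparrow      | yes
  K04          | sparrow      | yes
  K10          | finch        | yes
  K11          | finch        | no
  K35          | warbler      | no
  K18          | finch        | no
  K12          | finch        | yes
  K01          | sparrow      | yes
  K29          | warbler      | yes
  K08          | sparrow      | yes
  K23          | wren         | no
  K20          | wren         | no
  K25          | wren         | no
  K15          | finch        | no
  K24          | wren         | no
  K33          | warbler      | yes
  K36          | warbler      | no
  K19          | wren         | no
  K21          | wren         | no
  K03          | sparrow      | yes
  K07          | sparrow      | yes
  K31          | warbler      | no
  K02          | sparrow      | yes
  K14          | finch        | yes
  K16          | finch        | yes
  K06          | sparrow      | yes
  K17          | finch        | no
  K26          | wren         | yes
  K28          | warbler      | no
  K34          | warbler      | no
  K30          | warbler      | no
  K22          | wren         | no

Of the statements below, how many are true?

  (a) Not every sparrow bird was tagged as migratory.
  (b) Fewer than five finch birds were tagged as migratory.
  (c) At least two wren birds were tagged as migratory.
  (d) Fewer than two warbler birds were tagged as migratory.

(a) sparrow: |A| = 9, |A ∩ B| = 8; needs A ⊄ B (|A ∖ B| ≥ 1) — true.
(b) finch: |A| = 9, |A ∩ B| = 5; needs |A ∩ B| < 5 — false.
(c) wren: |A| = 9, |A ∩ B| = 1; needs |A ∩ B| ≥ 2 — false.
(d) warbler: |A| = 9, |A ∩ B| = 2; needs |A ∩ B| < 2 — false.

1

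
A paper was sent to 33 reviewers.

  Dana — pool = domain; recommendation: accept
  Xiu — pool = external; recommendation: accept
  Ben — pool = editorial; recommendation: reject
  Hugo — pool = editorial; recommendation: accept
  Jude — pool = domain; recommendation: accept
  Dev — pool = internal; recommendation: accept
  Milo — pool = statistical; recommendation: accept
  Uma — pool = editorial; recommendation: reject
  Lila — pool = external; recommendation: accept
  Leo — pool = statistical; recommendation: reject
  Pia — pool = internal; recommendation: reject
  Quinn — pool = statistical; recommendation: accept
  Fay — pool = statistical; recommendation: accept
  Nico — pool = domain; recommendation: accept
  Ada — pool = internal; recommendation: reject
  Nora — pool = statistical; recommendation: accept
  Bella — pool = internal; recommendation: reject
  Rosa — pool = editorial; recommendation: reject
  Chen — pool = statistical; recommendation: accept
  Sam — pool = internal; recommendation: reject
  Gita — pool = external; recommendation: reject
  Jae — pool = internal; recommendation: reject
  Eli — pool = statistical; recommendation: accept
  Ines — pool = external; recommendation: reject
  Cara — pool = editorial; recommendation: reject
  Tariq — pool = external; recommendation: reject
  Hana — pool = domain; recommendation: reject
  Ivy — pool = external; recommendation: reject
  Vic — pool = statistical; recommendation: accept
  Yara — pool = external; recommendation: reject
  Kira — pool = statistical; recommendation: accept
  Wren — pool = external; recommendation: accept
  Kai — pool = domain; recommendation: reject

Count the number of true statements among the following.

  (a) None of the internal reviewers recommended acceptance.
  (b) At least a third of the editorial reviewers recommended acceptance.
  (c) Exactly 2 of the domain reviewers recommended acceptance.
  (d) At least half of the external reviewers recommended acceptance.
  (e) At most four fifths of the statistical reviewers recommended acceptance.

(a) internal: |A| = 6, |A ∩ B| = 1; needs A ∩ B = ∅ (|A ∩ B| = 0) — false.
(b) editorial: |A| = 5, |A ∩ B| = 1; needs |A ∩ B| / |A| ≥ 1/3 — false.
(c) domain: |A| = 5, |A ∩ B| = 3; needs |A ∩ B| = 2 — false.
(d) external: |A| = 8, |A ∩ B| = 3; needs |A ∩ B| ≥ |A ∖ B| — false.
(e) statistical: |A| = 9, |A ∩ B| = 8; needs |A ∩ B| / |A| ≤ 4/5 — false.

0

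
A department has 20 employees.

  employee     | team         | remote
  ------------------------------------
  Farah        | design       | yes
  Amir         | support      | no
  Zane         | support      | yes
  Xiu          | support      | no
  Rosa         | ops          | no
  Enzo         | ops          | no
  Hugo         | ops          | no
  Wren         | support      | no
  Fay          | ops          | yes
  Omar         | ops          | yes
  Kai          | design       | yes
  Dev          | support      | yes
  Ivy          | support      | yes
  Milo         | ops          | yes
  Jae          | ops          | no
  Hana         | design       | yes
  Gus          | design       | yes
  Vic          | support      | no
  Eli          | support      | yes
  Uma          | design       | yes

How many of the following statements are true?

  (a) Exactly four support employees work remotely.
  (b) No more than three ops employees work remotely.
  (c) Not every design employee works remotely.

2

(a) support: |A| = 8, |A ∩ B| = 4; needs |A ∩ B| = 4 — true.
(b) ops: |A| = 7, |A ∩ B| = 3; needs |A ∩ B| ≤ 3 — true.
(c) design: |A| = 5, |A ∩ B| = 5; needs A ⊄ B (|A ∖ B| ≥ 1) — false.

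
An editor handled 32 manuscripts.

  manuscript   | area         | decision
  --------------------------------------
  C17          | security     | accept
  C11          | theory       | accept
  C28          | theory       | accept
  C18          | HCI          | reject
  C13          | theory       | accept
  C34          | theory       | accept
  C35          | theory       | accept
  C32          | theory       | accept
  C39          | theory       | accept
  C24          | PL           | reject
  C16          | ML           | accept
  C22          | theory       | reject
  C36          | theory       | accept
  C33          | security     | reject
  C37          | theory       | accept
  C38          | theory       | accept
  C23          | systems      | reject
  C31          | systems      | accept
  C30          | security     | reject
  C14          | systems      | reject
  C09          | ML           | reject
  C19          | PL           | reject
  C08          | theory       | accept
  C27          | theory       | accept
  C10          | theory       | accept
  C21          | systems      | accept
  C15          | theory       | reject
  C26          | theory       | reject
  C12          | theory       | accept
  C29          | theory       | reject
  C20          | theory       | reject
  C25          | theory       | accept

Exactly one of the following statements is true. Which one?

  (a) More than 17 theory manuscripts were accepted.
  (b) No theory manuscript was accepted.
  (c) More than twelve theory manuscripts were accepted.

|A| = 20, |A ∩ B| = 15, |A ∖ B| = 5.
(a) requires |A ∩ B| > 17: false.
(b) requires A ∩ B = ∅ (|A ∩ B| = 0): false.
(c) requires |A ∩ B| > 12: true.

(c)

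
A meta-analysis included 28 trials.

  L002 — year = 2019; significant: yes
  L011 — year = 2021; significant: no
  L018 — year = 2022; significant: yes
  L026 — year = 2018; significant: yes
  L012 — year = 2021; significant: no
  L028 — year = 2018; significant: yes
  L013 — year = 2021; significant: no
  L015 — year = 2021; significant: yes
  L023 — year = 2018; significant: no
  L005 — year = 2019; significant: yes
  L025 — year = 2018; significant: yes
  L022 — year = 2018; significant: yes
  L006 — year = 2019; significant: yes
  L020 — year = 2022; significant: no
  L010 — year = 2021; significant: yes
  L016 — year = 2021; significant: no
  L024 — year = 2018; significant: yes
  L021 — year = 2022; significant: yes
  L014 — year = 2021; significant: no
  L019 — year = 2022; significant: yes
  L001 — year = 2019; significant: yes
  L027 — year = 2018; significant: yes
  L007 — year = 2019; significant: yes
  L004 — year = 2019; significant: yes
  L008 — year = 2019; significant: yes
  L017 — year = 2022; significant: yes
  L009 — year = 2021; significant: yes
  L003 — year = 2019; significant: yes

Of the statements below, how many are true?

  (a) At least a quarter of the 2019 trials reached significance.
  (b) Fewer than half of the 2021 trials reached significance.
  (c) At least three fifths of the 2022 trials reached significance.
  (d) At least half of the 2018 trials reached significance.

(a) 2019: |A| = 8, |A ∩ B| = 8; needs |A ∩ B| / |A| ≥ 1/4 — true.
(b) 2021: |A| = 8, |A ∩ B| = 3; needs |A ∩ B| < |A ∖ B| — true.
(c) 2022: |A| = 5, |A ∩ B| = 4; needs |A ∩ B| / |A| ≥ 3/5 — true.
(d) 2018: |A| = 7, |A ∩ B| = 6; needs |A ∩ B| ≥ |A ∖ B| — true.

4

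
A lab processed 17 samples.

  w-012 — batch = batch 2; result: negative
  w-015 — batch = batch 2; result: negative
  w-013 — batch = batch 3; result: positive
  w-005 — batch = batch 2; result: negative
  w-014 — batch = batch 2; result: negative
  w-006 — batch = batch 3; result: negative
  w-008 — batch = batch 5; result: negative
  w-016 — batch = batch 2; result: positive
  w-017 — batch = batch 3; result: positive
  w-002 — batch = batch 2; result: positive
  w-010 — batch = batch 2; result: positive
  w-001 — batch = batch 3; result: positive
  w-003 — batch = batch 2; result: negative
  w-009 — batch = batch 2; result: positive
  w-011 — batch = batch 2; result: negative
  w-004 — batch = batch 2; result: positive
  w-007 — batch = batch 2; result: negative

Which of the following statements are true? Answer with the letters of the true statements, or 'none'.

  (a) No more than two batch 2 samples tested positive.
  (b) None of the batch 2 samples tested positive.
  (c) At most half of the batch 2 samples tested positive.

|A| = 12, |A ∩ B| = 5, |A ∖ B| = 7.
(a) |A ∩ B| ≤ 2: fails.
(b) A ∩ B = ∅ (|A ∩ B| = 0): fails.
(c) |A ∩ B| ≤ |A ∖ B|: holds.

(c)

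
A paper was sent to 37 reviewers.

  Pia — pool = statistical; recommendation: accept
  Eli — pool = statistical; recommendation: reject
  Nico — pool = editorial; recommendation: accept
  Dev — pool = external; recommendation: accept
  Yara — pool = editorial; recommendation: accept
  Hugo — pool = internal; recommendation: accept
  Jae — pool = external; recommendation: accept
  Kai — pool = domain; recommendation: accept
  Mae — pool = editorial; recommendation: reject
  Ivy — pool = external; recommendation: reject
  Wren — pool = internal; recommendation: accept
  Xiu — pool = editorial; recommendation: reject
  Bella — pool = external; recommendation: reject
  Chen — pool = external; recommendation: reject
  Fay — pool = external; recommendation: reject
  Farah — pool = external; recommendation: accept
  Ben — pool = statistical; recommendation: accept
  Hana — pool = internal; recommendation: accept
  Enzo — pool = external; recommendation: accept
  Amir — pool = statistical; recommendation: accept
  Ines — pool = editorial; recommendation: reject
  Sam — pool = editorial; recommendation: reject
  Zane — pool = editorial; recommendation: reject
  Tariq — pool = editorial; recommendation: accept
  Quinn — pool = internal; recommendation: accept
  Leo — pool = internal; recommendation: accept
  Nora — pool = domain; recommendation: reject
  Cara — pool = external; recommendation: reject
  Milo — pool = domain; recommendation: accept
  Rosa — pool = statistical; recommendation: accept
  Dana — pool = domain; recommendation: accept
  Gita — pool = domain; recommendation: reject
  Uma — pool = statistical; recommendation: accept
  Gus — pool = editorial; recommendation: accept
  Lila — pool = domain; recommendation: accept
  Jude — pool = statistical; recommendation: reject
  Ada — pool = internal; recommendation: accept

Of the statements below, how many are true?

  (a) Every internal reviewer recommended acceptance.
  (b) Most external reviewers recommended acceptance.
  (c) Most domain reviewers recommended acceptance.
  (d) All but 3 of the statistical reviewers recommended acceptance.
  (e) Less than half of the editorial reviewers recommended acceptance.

(a) internal: |A| = 6, |A ∩ B| = 6; needs A ⊆ B, i.e. every element of A is in B (|A ∖ B| = 0) — true.
(b) external: |A| = 9, |A ∩ B| = 4; needs |A ∩ B| > |A ∖ B| — false.
(c) domain: |A| = 6, |A ∩ B| = 4; needs |A ∩ B| > |A ∖ B| — true.
(d) statistical: |A| = 7, |A ∩ B| = 5; needs |A ∖ B| = 3 — false.
(e) editorial: |A| = 9, |A ∩ B| = 4; needs |A ∩ B| < |A ∖ B| — true.

3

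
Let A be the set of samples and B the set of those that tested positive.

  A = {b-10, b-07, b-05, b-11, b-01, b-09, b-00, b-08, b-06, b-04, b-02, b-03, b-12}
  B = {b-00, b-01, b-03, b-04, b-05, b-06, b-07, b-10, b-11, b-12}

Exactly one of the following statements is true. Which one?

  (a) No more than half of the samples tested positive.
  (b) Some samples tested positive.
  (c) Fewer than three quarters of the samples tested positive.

(b)

|A| = 13, |A ∩ B| = 10, |A ∖ B| = 3.
(a) requires |A ∩ B| ≤ |A ∖ B|: false.
(b) requires A ∩ B ≠ ∅ (|A ∩ B| ≥ 1): true.
(c) requires |A ∩ B| / |A| < 3/4: false.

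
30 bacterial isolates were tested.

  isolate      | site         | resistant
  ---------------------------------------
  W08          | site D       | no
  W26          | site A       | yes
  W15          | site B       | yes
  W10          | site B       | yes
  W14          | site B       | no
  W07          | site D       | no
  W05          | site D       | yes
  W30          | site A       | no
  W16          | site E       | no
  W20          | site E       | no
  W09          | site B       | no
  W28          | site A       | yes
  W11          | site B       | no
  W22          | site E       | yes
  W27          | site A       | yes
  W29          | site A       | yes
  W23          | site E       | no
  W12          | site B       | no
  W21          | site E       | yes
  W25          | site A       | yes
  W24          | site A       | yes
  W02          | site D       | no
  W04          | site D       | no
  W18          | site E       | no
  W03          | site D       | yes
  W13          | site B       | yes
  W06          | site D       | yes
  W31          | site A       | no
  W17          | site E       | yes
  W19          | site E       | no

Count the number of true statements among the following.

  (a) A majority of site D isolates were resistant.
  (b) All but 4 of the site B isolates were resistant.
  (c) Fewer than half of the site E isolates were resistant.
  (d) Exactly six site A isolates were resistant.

(a) site D: |A| = 7, |A ∩ B| = 3; needs |A ∩ B| > |A ∖ B| — false.
(b) site B: |A| = 7, |A ∩ B| = 3; needs |A ∖ B| = 4 — true.
(c) site E: |A| = 8, |A ∩ B| = 3; needs |A ∩ B| < |A ∖ B| — true.
(d) site A: |A| = 8, |A ∩ B| = 6; needs |A ∩ B| = 6 — true.

3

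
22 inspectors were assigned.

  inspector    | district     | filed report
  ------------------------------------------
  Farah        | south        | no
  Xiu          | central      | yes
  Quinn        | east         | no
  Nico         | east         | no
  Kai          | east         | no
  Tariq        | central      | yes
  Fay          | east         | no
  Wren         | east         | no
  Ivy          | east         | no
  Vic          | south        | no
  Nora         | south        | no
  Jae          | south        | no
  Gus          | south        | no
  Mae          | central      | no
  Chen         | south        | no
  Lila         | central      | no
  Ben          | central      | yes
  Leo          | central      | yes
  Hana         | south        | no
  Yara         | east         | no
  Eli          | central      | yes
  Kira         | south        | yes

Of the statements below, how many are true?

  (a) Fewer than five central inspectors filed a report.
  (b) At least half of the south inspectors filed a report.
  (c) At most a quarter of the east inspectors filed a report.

1

(a) central: |A| = 7, |A ∩ B| = 5; needs |A ∩ B| < 5 — false.
(b) south: |A| = 8, |A ∩ B| = 1; needs |A ∩ B| ≥ |A ∖ B| — false.
(c) east: |A| = 7, |A ∩ B| = 0; needs |A ∩ B| / |A| ≤ 1/4 — true.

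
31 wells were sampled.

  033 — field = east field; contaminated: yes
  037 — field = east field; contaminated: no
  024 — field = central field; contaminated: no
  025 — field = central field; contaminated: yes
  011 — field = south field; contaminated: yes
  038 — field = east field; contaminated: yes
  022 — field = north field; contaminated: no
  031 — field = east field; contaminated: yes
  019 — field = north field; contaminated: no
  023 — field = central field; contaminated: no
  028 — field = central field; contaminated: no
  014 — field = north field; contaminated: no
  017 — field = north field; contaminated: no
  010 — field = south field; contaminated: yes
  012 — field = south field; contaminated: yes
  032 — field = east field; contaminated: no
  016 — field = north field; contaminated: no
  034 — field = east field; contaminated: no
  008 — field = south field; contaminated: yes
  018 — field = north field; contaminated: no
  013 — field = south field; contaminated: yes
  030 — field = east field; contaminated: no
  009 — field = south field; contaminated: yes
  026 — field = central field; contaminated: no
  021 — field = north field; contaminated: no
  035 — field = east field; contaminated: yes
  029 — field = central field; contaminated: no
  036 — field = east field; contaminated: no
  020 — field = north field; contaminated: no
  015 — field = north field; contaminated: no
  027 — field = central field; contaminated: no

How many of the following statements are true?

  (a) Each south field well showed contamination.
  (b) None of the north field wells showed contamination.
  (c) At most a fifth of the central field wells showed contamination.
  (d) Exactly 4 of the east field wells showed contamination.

(a) south field: |A| = 6, |A ∩ B| = 6; needs A ⊆ B, i.e. every element of A is in B (|A ∖ B| = 0) — true.
(b) north field: |A| = 9, |A ∩ B| = 0; needs A ∩ B = ∅ (|A ∩ B| = 0) — true.
(c) central field: |A| = 7, |A ∩ B| = 1; needs |A ∩ B| / |A| ≤ 1/5 — true.
(d) east field: |A| = 9, |A ∩ B| = 4; needs |A ∩ B| = 4 — true.

4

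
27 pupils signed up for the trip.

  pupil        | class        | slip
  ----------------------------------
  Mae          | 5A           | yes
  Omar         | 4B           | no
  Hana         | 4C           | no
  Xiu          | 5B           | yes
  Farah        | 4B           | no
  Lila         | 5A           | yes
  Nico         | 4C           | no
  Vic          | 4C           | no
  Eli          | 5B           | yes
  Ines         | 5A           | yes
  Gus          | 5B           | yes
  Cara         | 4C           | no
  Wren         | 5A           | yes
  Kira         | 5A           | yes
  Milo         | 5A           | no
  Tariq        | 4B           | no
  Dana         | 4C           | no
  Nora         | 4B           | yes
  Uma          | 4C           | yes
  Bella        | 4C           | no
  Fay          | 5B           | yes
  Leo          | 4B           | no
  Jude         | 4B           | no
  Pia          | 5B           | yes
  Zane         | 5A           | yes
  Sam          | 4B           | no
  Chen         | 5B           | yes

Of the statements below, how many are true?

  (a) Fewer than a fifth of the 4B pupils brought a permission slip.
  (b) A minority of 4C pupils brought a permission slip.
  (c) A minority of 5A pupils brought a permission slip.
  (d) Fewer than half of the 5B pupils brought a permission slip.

2

(a) 4B: |A| = 7, |A ∩ B| = 1; needs |A ∩ B| / |A| < 1/5 — true.
(b) 4C: |A| = 7, |A ∩ B| = 1; needs |A ∩ B| < |A ∖ B| — true.
(c) 5A: |A| = 7, |A ∩ B| = 6; needs |A ∩ B| < |A ∖ B| — false.
(d) 5B: |A| = 6, |A ∩ B| = 6; needs |A ∩ B| < |A ∖ B| — false.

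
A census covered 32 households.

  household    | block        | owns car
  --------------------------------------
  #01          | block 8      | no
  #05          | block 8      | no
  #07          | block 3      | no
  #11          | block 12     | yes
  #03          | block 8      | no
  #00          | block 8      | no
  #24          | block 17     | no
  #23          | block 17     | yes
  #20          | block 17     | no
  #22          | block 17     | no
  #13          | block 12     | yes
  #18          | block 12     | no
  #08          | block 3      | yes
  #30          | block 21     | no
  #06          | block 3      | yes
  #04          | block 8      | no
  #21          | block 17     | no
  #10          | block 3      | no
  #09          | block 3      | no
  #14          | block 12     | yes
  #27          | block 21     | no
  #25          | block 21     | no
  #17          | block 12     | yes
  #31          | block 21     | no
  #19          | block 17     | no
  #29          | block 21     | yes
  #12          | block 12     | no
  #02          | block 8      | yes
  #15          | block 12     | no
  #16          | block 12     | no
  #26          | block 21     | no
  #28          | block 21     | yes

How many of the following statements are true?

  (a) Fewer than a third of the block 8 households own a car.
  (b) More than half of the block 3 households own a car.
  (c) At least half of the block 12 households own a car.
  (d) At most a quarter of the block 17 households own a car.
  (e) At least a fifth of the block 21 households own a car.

(a) block 8: |A| = 6, |A ∩ B| = 1; needs |A ∩ B| / |A| < 1/3 — true.
(b) block 3: |A| = 5, |A ∩ B| = 2; needs |A ∩ B| > |A ∖ B| — false.
(c) block 12: |A| = 8, |A ∩ B| = 4; needs |A ∩ B| ≥ |A ∖ B| — true.
(d) block 17: |A| = 6, |A ∩ B| = 1; needs |A ∩ B| / |A| ≤ 1/4 — true.
(e) block 21: |A| = 7, |A ∩ B| = 2; needs |A ∩ B| / |A| ≥ 1/5 — true.

4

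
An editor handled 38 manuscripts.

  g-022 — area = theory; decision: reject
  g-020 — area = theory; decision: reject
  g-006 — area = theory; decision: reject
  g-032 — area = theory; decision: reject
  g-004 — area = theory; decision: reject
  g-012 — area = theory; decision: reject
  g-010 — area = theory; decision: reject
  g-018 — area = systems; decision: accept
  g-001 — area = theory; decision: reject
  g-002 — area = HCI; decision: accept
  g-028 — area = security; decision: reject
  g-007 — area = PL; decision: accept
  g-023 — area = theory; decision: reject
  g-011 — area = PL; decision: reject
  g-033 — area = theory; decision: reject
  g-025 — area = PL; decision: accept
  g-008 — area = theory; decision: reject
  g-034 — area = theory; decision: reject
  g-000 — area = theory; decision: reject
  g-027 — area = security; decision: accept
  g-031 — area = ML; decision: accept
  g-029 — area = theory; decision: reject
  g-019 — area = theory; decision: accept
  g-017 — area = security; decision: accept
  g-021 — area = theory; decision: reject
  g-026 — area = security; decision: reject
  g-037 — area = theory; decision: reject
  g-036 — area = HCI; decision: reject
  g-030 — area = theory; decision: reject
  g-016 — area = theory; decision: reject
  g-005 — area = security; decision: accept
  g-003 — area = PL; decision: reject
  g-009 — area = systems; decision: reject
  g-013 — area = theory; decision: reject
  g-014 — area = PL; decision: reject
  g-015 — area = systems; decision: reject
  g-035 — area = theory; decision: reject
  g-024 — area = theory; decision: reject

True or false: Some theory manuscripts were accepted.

True

The determiner here denotes the relation: A ∩ B ≠ ∅ (|A ∩ B| ≥ 1).
|A| = 22, |A ∩ B| = 1, |A ∖ B| = 21.
So the statement is true.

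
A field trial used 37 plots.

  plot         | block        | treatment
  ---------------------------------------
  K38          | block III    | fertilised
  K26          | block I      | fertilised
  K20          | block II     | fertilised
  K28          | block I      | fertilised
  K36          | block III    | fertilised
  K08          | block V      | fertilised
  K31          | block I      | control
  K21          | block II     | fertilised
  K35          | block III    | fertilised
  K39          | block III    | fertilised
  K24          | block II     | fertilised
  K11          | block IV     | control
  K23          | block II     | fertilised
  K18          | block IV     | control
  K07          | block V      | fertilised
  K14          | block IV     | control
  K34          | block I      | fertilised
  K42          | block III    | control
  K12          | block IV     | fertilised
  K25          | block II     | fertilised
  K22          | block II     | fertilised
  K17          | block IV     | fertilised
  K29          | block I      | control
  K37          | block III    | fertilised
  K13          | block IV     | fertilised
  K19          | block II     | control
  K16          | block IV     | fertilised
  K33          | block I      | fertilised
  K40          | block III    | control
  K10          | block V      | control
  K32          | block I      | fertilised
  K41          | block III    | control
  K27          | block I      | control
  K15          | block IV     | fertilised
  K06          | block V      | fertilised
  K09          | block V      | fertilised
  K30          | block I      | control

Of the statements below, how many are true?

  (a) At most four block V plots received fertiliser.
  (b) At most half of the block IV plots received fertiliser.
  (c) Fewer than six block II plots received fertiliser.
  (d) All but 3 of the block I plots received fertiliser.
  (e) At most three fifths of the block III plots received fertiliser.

1

(a) block V: |A| = 5, |A ∩ B| = 4; needs |A ∩ B| ≤ 4 — true.
(b) block IV: |A| = 8, |A ∩ B| = 5; needs |A ∩ B| ≤ |A ∖ B| — false.
(c) block II: |A| = 7, |A ∩ B| = 6; needs |A ∩ B| < 6 — false.
(d) block I: |A| = 9, |A ∩ B| = 5; needs |A ∖ B| = 3 — false.
(e) block III: |A| = 8, |A ∩ B| = 5; needs |A ∩ B| / |A| ≤ 3/5 — false.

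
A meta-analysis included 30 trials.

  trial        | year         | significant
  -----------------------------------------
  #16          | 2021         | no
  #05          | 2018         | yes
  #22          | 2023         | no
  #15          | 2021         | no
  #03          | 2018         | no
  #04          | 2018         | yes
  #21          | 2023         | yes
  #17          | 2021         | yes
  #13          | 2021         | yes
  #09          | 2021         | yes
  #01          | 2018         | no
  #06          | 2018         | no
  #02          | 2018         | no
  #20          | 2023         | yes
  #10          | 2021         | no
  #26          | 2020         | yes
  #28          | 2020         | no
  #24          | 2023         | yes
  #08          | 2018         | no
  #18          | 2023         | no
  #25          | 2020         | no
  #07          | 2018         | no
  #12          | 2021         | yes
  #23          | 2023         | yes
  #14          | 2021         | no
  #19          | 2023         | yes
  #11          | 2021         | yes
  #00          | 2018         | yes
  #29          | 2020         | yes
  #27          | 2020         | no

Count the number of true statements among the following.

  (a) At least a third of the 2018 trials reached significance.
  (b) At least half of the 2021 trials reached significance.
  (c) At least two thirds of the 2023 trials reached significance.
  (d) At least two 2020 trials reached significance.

4

(a) 2018: |A| = 9, |A ∩ B| = 3; needs |A ∩ B| / |A| ≥ 1/3 — true.
(b) 2021: |A| = 9, |A ∩ B| = 5; needs |A ∩ B| ≥ |A ∖ B| — true.
(c) 2023: |A| = 7, |A ∩ B| = 5; needs |A ∩ B| / |A| ≥ 2/3 — true.
(d) 2020: |A| = 5, |A ∩ B| = 2; needs |A ∩ B| ≥ 2 — true.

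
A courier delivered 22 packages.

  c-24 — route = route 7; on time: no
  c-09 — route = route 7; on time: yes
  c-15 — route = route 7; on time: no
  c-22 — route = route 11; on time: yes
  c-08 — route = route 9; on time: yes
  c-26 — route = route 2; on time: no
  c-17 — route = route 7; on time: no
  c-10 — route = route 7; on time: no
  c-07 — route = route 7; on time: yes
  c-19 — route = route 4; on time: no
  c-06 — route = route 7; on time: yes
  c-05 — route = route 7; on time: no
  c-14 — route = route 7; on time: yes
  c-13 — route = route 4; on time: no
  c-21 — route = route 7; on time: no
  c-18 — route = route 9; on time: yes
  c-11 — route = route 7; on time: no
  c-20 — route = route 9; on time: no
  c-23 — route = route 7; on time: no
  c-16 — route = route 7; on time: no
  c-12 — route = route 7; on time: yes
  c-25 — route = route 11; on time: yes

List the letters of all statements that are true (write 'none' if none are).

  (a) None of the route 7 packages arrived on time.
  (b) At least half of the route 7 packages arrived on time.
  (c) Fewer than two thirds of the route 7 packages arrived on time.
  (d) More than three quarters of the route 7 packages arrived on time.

|A| = 14, |A ∩ B| = 5, |A ∖ B| = 9.
(a) A ∩ B = ∅ (|A ∩ B| = 0): fails.
(b) |A ∩ B| ≥ |A ∖ B|: fails.
(c) |A ∩ B| / |A| < 2/3: holds.
(d) |A ∩ B| / |A| > 3/4: fails.

(c)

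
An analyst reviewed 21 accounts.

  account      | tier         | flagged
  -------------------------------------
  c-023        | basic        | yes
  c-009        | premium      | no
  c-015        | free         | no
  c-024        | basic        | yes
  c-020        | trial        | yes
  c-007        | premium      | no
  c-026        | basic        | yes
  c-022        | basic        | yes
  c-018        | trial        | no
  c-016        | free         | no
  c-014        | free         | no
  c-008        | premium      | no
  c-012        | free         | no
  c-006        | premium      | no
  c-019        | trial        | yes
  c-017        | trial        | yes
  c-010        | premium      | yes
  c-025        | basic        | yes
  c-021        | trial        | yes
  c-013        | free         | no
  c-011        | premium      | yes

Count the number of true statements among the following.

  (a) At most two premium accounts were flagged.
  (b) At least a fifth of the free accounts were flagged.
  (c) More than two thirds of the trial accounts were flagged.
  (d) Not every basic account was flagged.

2

(a) premium: |A| = 6, |A ∩ B| = 2; needs |A ∩ B| ≤ 2 — true.
(b) free: |A| = 5, |A ∩ B| = 0; needs |A ∩ B| / |A| ≥ 1/5 — false.
(c) trial: |A| = 5, |A ∩ B| = 4; needs |A ∩ B| / |A| > 2/3 — true.
(d) basic: |A| = 5, |A ∩ B| = 5; needs A ⊄ B (|A ∖ B| ≥ 1) — false.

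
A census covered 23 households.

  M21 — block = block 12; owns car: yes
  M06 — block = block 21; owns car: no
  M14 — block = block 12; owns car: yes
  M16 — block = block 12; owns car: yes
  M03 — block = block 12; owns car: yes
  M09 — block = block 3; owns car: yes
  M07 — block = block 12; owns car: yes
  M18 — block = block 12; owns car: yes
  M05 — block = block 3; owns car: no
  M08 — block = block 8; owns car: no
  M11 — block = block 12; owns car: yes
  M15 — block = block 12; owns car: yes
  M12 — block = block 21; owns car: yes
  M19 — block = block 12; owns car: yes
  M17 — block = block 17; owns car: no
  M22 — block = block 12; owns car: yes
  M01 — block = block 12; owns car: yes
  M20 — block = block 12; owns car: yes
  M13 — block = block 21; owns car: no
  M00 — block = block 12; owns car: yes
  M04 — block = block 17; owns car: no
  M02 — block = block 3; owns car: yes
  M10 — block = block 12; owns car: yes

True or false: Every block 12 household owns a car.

The determiner here denotes the relation: A ⊆ B, i.e. every element of A is in B (|A ∖ B| = 0).
A (the restrictor) = {M21, M14, M16, M03, M07, M18, M11, M15, M19, M22, M01, M20, M00, M10}, |A| = 14.
A ∖ B = {}, so |A ∖ B| = 0.
So the statement is true.

True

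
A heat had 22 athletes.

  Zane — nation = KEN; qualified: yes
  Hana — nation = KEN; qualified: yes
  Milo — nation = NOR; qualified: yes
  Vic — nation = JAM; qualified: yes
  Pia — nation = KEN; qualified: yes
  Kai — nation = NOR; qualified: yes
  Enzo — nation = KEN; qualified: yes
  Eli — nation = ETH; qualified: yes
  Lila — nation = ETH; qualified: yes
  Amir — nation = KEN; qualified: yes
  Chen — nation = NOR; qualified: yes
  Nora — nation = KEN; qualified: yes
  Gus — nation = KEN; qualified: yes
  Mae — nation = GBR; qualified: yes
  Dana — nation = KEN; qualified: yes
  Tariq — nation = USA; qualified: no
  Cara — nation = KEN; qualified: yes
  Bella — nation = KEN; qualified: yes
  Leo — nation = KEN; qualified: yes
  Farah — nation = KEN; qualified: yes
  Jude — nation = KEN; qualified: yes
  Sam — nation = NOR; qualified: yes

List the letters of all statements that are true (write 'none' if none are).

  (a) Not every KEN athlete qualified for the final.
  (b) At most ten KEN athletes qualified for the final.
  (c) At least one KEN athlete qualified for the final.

|A| = 13, |A ∩ B| = 13, |A ∖ B| = 0.
(a) A ⊄ B (|A ∖ B| ≥ 1): fails.
(b) |A ∩ B| ≤ 10: fails.
(c) A ∩ B ≠ ∅ (|A ∩ B| ≥ 1): holds.

(c)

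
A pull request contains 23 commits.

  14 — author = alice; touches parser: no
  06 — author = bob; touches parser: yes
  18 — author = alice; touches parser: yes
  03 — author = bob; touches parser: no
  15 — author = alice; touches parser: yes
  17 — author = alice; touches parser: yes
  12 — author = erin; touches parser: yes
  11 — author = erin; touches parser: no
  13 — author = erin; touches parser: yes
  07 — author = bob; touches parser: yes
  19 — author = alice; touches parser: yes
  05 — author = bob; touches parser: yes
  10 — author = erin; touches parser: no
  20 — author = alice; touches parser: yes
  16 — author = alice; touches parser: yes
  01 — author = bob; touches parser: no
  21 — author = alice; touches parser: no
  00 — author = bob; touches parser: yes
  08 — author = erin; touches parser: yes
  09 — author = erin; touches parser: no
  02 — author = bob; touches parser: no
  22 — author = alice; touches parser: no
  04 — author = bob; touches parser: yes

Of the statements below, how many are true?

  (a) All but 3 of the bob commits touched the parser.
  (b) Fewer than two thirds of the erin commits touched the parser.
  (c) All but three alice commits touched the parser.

3

(a) bob: |A| = 8, |A ∩ B| = 5; needs |A ∖ B| = 3 — true.
(b) erin: |A| = 6, |A ∩ B| = 3; needs |A ∩ B| / |A| < 2/3 — true.
(c) alice: |A| = 9, |A ∩ B| = 6; needs |A ∖ B| = 3 — true.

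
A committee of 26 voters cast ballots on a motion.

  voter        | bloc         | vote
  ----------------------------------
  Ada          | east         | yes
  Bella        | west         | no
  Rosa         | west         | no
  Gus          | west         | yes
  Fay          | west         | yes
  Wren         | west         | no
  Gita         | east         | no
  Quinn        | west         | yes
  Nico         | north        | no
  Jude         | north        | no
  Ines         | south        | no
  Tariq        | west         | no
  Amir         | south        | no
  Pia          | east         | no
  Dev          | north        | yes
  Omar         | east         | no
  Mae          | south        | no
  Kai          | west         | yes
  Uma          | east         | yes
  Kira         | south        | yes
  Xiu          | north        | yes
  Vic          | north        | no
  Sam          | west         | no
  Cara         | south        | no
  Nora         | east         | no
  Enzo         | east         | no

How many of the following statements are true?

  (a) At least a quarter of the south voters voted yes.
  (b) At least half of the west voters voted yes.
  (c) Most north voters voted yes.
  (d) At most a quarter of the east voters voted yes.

0

(a) south: |A| = 5, |A ∩ B| = 1; needs |A ∩ B| / |A| ≥ 1/4 — false.
(b) west: |A| = 9, |A ∩ B| = 4; needs |A ∩ B| ≥ |A ∖ B| — false.
(c) north: |A| = 5, |A ∩ B| = 2; needs |A ∩ B| > |A ∖ B| — false.
(d) east: |A| = 7, |A ∩ B| = 2; needs |A ∩ B| / |A| ≤ 1/4 — false.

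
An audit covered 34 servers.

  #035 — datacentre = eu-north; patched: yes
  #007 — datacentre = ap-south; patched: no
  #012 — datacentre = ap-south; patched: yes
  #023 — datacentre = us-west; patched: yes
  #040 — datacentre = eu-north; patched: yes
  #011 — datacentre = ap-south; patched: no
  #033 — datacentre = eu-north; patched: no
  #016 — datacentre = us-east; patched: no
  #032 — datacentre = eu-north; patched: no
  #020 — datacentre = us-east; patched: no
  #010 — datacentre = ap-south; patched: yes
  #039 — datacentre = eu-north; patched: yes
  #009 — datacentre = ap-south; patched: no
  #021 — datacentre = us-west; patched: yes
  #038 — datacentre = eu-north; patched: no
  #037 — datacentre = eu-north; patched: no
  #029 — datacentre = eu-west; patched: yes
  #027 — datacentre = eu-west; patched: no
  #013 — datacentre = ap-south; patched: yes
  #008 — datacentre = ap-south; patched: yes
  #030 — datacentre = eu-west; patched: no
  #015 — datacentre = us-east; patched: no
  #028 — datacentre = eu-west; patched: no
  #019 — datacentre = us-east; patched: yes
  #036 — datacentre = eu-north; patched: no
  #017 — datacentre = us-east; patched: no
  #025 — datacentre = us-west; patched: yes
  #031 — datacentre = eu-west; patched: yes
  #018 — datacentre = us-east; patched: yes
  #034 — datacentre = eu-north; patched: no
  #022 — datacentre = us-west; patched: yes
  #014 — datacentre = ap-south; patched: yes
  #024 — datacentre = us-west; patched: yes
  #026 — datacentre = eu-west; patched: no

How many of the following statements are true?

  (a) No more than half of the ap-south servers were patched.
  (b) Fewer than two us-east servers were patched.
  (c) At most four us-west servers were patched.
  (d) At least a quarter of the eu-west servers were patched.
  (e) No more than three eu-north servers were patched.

(a) ap-south: |A| = 8, |A ∩ B| = 5; needs |A ∩ B| ≤ |A ∖ B| — false.
(b) us-east: |A| = 6, |A ∩ B| = 2; needs |A ∩ B| < 2 — false.
(c) us-west: |A| = 5, |A ∩ B| = 5; needs |A ∩ B| ≤ 4 — false.
(d) eu-west: |A| = 6, |A ∩ B| = 2; needs |A ∩ B| / |A| ≥ 1/4 — true.
(e) eu-north: |A| = 9, |A ∩ B| = 3; needs |A ∩ B| ≤ 3 — true.

2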